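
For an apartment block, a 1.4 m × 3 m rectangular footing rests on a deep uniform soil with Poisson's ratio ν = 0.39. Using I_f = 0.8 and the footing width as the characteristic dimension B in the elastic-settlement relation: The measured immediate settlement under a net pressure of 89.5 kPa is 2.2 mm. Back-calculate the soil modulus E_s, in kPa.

S_e = q·B·(1−ν²)/E_s · I_f  ⇒  E_s = q·B·(1−ν²)·I_f / S_e.
E_s = 89.5 × 1.4 × 0.8479 × 0.8 / 0.0022 = 38630 kPa

E_s ≈ 38600 kPa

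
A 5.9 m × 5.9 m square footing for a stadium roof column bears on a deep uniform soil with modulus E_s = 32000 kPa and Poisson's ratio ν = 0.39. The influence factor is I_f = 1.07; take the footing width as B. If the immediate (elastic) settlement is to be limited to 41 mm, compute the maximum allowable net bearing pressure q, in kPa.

S_e = q·B·(1−ν²)/E_s · I_f  ⇒  q = S_e·E_s / (B·(1−ν²)·I_f).
q = 0.041 × 32000 / (5.9 × 0.8479 × 1.07) = 245.1 kPa

q ≈ 245 kPa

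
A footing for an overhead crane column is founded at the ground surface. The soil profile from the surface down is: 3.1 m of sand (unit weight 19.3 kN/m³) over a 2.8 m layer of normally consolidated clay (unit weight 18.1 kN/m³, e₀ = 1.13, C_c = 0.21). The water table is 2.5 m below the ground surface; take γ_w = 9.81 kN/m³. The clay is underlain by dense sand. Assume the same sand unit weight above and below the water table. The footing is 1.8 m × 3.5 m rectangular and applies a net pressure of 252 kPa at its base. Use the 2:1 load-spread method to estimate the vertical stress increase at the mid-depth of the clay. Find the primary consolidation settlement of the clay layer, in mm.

Mid-depth of clay below the ground surface: z = 3.1 + 2.8/2 = 4.5 m.
Total vertical stress at mid-clay: σ_v = 19.3×3.1 + 18.1×1.4 = 85.17 kPa.
Pore pressure: u = 9.81×(4.5 − 2.5) = 19.62 kPa.
Initial effective stress: σ'_0 = σ_v − u = 85.17 − 19.62 = 65.55 kPa.
Stress increase at mid-clay by the 2:1 spreading method:
Δσ = qBL/((B+z)(L+z)) = 252×1.8×3.5/((1.8+4.5)(3.5+4.5)) = 31.5 kPa
Final effective stress: σ'_f = σ'_0 + Δσ = 65.55 + 31.5 = 97.05 kPa.
Normally consolidated clay, so the full stress increment lies on the virgin compression line:
S_c = C_c·H/(1+e₀)·log₁₀(σ'_f/σ'_0) = 0.21×2.8/(1+1.13)×log₁₀(97.05/65.55)
    = 0.27606 × 0.17042 = 0.04705 m

S_c ≈ 47 mm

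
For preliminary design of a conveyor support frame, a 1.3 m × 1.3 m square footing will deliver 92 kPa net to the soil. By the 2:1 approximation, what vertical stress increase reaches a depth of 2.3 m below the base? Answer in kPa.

Δσ_z ≈ 12 kPa

By the 2:1 method the load spreads at 1 horizontal : 2 vertical, so at depth z the loaded area has grown by z in each plan dimension:
Δσ = qBL/((B+z)(L+z)) = 92×1.3×1.3/((1.3+2.3)(1.3+2.3)) = 11.997 kPa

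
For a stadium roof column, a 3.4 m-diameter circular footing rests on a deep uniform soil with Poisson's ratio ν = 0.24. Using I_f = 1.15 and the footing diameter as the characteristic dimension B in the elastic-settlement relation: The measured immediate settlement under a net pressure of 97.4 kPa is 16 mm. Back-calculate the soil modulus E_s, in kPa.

S_e = q·B·(1−ν²)/E_s · I_f  ⇒  E_s = q·B·(1−ν²)·I_f / S_e.
E_s = 97.4 × 3.4 × 0.9424 × 1.15 / 0.016 = 22430 kPa

E_s ≈ 22400 kPa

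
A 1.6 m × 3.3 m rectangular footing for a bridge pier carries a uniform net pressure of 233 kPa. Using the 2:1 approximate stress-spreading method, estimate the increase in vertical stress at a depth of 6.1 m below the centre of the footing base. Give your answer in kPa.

Δσ_z ≈ 17 kPa

By the 2:1 method the load spreads at 1 horizontal : 2 vertical, so at depth z the loaded area has grown by z in each plan dimension:
Δσ = qBL/((B+z)(L+z)) = 233×1.6×3.3/((1.6+6.1)(3.3+6.1)) = 16.997 kPa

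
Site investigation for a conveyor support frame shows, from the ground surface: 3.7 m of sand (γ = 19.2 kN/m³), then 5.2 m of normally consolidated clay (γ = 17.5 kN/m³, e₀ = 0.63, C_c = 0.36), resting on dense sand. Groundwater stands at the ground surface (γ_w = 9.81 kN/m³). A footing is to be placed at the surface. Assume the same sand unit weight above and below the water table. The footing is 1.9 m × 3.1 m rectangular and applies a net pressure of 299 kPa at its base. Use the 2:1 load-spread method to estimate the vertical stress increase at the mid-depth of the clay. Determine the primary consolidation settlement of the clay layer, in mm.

S_c ≈ 174 mm

Mid-depth of clay below the ground surface: z = 3.7 + 5.2/2 = 6.3 m.
Total vertical stress at mid-clay: σ_v = 19.2×3.7 + 17.5×2.6 = 116.54 kPa.
Pore pressure: u = 9.81×(6.3 − 0) = 61.803 kPa.
Initial effective stress: σ'_0 = σ_v − u = 116.54 − 61.803 = 54.737 kPa.
Stress increase at mid-clay by the 2:1 spreading method:
Δσ = qBL/((B+z)(L+z)) = 299×1.9×3.1/((1.9+6.3)(3.1+6.3)) = 22.848 kPa
Final effective stress: σ'_f = σ'_0 + Δσ = 54.737 + 22.848 = 77.585 kPa.
Normally consolidated clay, so the full stress increment lies on the virgin compression line:
S_c = C_c·H/(1+e₀)·log₁₀(σ'_f/σ'_0) = 0.36×5.2/(1+0.63)×log₁₀(77.585/54.737)
    = 1.1485 × 0.1515 = 0.174 m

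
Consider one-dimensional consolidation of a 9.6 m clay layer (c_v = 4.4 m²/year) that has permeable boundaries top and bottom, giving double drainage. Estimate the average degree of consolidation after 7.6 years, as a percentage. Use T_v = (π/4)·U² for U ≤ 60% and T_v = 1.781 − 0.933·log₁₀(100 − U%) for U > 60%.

U ≈ 97.7 %

Drainage path length: H_d = H/2 = 4.8 m (double drainage).
T_v = c_v·t/H_d² = 4.4×7.6/4.8² = 1.4514.
T_v = 1.4514 corresponds to the U > 60% branch:
U = 1 − 10^((1.781 − T_v)/0.933)/100 = 0.9774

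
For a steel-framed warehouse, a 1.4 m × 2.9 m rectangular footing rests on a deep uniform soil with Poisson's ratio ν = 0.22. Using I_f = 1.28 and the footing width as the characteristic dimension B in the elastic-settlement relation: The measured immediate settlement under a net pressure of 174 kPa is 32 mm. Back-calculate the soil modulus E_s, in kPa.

E_s ≈ 9270 kPa

S_e = q·B·(1−ν²)/E_s · I_f  ⇒  E_s = q·B·(1−ν²)·I_f / S_e.
E_s = 174 × 1.4 × 0.9516 × 1.28 / 0.032 = 9272 kPa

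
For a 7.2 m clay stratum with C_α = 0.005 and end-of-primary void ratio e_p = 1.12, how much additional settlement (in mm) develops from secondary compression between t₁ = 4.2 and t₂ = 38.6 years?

S_s ≈ 16.4 mm

Secondary compression: S_s = C_α·H/(1+e_p)·log₁₀(t₂/t₁)
S_s = 0.005×7.2/(1+1.12)×log₁₀(38.6/4.2)
    = 0.01698 × 0.9633 = 0.01636 m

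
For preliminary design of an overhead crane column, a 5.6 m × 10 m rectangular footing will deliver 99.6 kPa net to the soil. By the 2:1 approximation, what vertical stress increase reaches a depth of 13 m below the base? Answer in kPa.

Δσ_z ≈ 13 kPa

By the 2:1 method the load spreads at 1 horizontal : 2 vertical, so at depth z the loaded area has grown by z in each plan dimension:
Δσ = qBL/((B+z)(L+z)) = 99.6×5.6×10/((5.6+13)(10+13)) = 13.038 kPa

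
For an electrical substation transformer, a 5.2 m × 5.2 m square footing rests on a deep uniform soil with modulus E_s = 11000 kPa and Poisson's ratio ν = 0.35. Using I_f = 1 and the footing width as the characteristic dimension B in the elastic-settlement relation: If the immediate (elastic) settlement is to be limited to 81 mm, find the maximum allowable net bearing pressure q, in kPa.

q ≈ 195 kPa

S_e = q·B·(1−ν²)/E_s · I_f  ⇒  q = S_e·E_s / (B·(1−ν²)·I_f).
q = 0.081 × 11000 / (5.2 × 0.8775 × 1) = 195.3 kPa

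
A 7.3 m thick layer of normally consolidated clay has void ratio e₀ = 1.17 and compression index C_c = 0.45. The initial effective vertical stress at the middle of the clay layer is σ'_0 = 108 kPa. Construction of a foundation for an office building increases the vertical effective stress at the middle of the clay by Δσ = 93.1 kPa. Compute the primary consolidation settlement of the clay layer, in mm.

Final effective stress: σ'_f = σ'_0 + Δσ = 108 + 93.1 = 201.1 kPa.
Normally consolidated clay, so the full stress increment lies on the virgin compression line:
S_c = C_c·H/(1+e₀)·log₁₀(σ'_f/σ'_0) = 0.45×7.3/(1+1.17)×log₁₀(201.1/108)
    = 1.5138 × 0.26999 = 0.4087 m

S_c ≈ 409 mm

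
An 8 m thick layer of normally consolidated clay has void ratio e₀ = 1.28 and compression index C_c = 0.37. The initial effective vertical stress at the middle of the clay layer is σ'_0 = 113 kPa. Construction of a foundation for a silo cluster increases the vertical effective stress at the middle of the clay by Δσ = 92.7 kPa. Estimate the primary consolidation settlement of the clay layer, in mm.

S_c ≈ 338 mm

Final effective stress: σ'_f = σ'_0 + Δσ = 113 + 92.7 = 205.7 kPa.
Normally consolidated clay, so the full stress increment lies on the virgin compression line:
S_c = C_c·H/(1+e₀)·log₁₀(σ'_f/σ'_0) = 0.37×8/(1+1.28)×log₁₀(205.7/113)
    = 1.2982 × 0.26016 = 0.3377 m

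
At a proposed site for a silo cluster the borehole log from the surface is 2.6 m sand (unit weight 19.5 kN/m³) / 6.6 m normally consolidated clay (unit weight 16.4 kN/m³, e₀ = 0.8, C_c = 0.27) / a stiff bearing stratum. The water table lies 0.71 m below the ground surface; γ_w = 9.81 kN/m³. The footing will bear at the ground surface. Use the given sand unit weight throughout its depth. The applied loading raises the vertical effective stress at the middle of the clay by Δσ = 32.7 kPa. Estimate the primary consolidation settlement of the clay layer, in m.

Mid-depth of clay below the ground surface: z = 2.6 + 6.6/2 = 5.9 m.
Total vertical stress at mid-clay: σ_v = 19.5×2.6 + 16.4×3.3 = 104.82 kPa.
Pore pressure: u = 9.81×(5.9 − 0.71) = 50.914 kPa.
Initial effective stress: σ'_0 = σ_v − u = 104.82 − 50.914 = 53.906 kPa.
Final effective stress: σ'_f = σ'_0 + Δσ = 53.906 + 32.7 = 86.606 kPa.
Normally consolidated clay, so the full stress increment lies on the virgin compression line:
S_c = C_c·H/(1+e₀)·log₁₀(σ'_f/σ'_0) = 0.27×6.6/(1+0.8)×log₁₀(86.606/53.906)
    = 0.99 × 0.20591 = 0.2039 m

S_c ≈ 0.204 m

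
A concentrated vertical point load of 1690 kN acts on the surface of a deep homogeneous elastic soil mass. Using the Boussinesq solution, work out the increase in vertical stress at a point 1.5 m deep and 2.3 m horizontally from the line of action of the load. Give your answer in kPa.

Boussinesq vertical stress below a point load on an elastic half-space:
Δσ_z = 3P/(2πz²) · [1 + (r/z)²]^(−5/2)
r/z = 2.3/1.5 = 1.5333; [1+(r/z)²]^(−5/2) = 0.048644.
Δσ_z = 3×1690/(2π×1.5²) × 0.048644 = 358.63 × 0.048644 = 17.45 kPa

Δσ_z ≈ 17.4 kPa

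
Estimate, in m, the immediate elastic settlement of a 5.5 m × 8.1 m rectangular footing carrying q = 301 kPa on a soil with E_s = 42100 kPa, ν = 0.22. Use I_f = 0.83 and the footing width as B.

S_e ≈ 0.0311 m

Immediate (elastic) settlement: S_e = q·B·(1−ν²)/E_s · I_f.
S_e = 301 × 5.5 × (1 − 0.22²) / 42100 × 0.83
    = 301 × 5.5 × 0.9516 / 42100 × 0.83
    = 0.03106 m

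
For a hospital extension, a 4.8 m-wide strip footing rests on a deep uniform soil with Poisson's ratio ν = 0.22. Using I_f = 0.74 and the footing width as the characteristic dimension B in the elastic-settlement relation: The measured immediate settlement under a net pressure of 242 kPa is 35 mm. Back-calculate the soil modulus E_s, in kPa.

S_e = q·B·(1−ν²)/E_s · I_f  ⇒  E_s = q·B·(1−ν²)·I_f / S_e.
E_s = 242 × 4.8 × 0.9516 × 0.74 / 0.035 = 23370 kPa

E_s ≈ 23400 kPa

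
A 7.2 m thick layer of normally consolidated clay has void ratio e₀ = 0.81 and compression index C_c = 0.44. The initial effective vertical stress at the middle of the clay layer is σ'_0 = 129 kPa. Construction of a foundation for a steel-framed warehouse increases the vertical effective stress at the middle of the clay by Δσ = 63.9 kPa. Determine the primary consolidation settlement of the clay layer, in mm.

Final effective stress: σ'_f = σ'_0 + Δσ = 129 + 63.9 = 192.9 kPa.
Normally consolidated clay, so the full stress increment lies on the virgin compression line:
S_c = C_c·H/(1+e₀)·log₁₀(σ'_f/σ'_0) = 0.44×7.2/(1+0.81)×log₁₀(192.9/129)
    = 1.7503 × 0.17474 = 0.3058 m

S_c ≈ 306 mm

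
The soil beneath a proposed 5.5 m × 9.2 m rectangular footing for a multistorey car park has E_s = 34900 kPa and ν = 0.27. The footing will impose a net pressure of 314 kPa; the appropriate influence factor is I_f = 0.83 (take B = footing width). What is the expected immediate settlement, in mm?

S_e ≈ 38.1 mm

Immediate (elastic) settlement: S_e = q·B·(1−ν²)/E_s · I_f.
S_e = 314 × 5.5 × (1 − 0.27²) / 34900 × 0.83
    = 314 × 5.5 × 0.9271 / 34900 × 0.83
    = 0.03808 m = 38.08 mm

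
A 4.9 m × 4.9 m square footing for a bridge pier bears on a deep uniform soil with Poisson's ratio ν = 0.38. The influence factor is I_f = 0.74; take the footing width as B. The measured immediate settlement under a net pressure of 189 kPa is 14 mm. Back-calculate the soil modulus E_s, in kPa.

E_s ≈ 41900 kPa

S_e = q·B·(1−ν²)/E_s · I_f  ⇒  E_s = q·B·(1−ν²)·I_f / S_e.
E_s = 189 × 4.9 × 0.8556 × 0.74 / 0.014 = 41880 kPa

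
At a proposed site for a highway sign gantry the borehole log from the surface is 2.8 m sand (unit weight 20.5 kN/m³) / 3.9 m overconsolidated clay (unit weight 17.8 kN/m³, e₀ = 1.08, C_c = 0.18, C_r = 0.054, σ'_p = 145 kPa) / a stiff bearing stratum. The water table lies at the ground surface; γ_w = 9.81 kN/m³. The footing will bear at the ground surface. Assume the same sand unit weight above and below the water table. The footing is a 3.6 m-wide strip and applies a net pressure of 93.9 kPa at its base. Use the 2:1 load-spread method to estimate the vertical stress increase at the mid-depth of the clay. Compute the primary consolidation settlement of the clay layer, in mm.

S_c ≈ 28 mm

Mid-depth of clay below the ground surface: z = 2.8 + 3.9/2 = 4.75 m.
Total vertical stress at mid-clay: σ_v = 20.5×2.8 + 17.8×1.95 = 92.11 kPa.
Pore pressure: u = 9.81×(4.75 − 0) = 46.598 kPa.
Initial effective stress: σ'_0 = σ_v − u = 92.11 − 46.598 = 45.512 kPa.
Stress increase at mid-clay by the 2:1 spreading method:
Δσ = qB/(B+z) = 93.9×3.6/(3.6+4.75) = 40.484 kPa
Final effective stress: σ'_f = 45.512 + 40.484 = 85.996 kPa.
σ'_f = 85.996 ≤ σ'_p = 145 kPa, so the clay remains overconsolidated and only the recompression index applies:
S_c = C_r·H/(1+e₀)·log₁₀(σ'_f/σ'_0) = 0.054×3.9/2.08×log₁₀(85.996/45.512)
    = 0.10125 × 0.27635 = 0.02798 m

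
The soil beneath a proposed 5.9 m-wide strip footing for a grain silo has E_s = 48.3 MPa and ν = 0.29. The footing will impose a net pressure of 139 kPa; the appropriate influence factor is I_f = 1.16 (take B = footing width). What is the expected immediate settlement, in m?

Immediate (elastic) settlement: S_e = q·B·(1−ν²)/E_s · I_f.
E_s = 48.3 MPa = 48300 kPa.
S_e = 139 × 5.9 × (1 − 0.29²) / 48300 × 1.16
    = 139 × 5.9 × 0.9159 / 48300 × 1.16
    = 0.01804 m

S_e ≈ 0.018 m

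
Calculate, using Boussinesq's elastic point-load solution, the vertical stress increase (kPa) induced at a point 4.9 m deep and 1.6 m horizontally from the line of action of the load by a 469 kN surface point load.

Boussinesq vertical stress below a point load on an elastic half-space:
Δσ_z = 3P/(2πz²) · [1 + (r/z)²]^(−5/2)
r/z = 1.6/4.9 = 0.32653; [1+(r/z)²]^(−5/2) = 0.77625.
Δσ_z = 3×469/(2π×4.9²) × 0.77625 = 9.3266 × 0.77625 = 7.24 kPa

Δσ_z ≈ 7.24 kPa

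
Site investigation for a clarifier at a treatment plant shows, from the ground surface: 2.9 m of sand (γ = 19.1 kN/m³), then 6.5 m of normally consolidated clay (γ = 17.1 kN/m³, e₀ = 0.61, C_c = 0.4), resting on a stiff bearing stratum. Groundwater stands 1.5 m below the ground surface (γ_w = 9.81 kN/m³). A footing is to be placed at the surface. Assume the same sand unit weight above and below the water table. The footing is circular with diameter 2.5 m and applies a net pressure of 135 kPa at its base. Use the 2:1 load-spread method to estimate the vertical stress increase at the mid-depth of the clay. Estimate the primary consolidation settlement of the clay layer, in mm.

S_c ≈ 112 mm

Mid-depth of clay below the ground surface: z = 2.9 + 6.5/2 = 6.15 m.
Total vertical stress at mid-clay: σ_v = 19.1×2.9 + 17.1×3.25 = 110.97 kPa.
Pore pressure: u = 9.81×(6.15 − 1.5) = 45.617 kPa.
Initial effective stress: σ'_0 = σ_v − u = 110.97 − 45.617 = 65.353 kPa.
Stress increase at mid-clay by the 2:1 spreading method:
Δσ ≈ qD²/(D+z)² = 135×2.5²/(2.5+6.15)² = 11.277 kPa
Final effective stress: σ'_f = σ'_0 + Δσ = 65.353 + 11.277 = 76.63 kPa.
Normally consolidated clay, so the full stress increment lies on the virgin compression line:
S_c = C_c·H/(1+e₀)·log₁₀(σ'_f/σ'_0) = 0.4×6.5/(1+0.61)×log₁₀(76.63/65.353)
    = 1.6149 × 0.069133 = 0.1116 m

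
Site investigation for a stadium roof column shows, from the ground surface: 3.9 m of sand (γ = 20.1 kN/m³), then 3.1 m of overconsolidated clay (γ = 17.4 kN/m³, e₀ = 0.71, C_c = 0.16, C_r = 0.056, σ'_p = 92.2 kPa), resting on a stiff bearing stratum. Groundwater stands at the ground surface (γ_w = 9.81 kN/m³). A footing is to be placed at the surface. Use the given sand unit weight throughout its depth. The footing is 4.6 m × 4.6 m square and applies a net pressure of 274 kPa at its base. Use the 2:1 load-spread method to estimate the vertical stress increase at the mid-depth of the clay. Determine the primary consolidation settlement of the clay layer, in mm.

Mid-depth of clay below the ground surface: z = 3.9 + 3.1/2 = 5.45 m.
Total vertical stress at mid-clay: σ_v = 20.1×3.9 + 17.4×1.55 = 105.36 kPa.
Pore pressure: u = 9.81×(5.45 − 0) = 53.465 kPa.
Initial effective stress: σ'_0 = σ_v − u = 105.36 − 53.465 = 51.895 kPa.
Stress increase at mid-clay by the 2:1 spreading method:
Δσ = qBL/((B+z)(L+z)) = 274×4.6×4.6/((4.6+5.45)(4.6+5.45)) = 57.403 kPa
Final effective stress: σ'_f = 51.895 + 57.403 = 109.3 kPa.
σ'_f = 109.3 > σ'_p = 92.2 kPa, so the stress path crosses the preconsolidation pressure — recompression up to σ'_p, then virgin compression beyond:
S_c = H/(1+e₀)·[C_r·log₁₀(σ'_p/σ'_0) + C_c·log₁₀(σ'_f/σ'_p)]
    = 3.1/1.71 × [0.056×log₁₀(92.2/51.895) + 0.16×log₁₀(109.3/92.2)]
    = 1.8129 × [0.013978 + 0.011822] = 0.04677 m

S_c ≈ 46.8 mm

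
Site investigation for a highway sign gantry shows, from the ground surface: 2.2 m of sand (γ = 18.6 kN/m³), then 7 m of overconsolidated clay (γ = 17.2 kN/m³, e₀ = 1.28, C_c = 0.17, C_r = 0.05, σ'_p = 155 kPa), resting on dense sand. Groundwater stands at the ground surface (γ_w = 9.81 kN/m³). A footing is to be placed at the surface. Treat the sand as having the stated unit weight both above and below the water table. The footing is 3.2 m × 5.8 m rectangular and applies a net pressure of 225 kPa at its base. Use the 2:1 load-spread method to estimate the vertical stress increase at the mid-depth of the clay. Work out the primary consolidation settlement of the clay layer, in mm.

S_c ≈ 42.9 mm

Mid-depth of clay below the ground surface: z = 2.2 + 7/2 = 5.7 m.
Total vertical stress at mid-clay: σ_v = 18.6×2.2 + 17.2×3.5 = 101.12 kPa.
Pore pressure: u = 9.81×(5.7 − 0) = 55.917 kPa.
Initial effective stress: σ'_0 = σ_v − u = 101.12 − 55.917 = 45.203 kPa.
Stress increase at mid-clay by the 2:1 spreading method:
Δσ = qBL/((B+z)(L+z)) = 225×3.2×5.8/((3.2+5.7)(5.8+5.7)) = 40.801 kPa
Final effective stress: σ'_f = 45.203 + 40.801 = 86.004 kPa.
σ'_f = 86.004 ≤ σ'_p = 155 kPa, so the clay remains overconsolidated and only the recompression index applies:
S_c = C_r·H/(1+e₀)·log₁₀(σ'_f/σ'_0) = 0.05×7/2.28×log₁₀(86.004/45.203)
    = 0.15351 × 0.27935 = 0.04288 m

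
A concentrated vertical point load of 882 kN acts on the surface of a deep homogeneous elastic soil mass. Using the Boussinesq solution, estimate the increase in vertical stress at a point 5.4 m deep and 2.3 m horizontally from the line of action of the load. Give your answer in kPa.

Δσ_z ≈ 9.52 kPa

Boussinesq vertical stress below a point load on an elastic half-space:
Δσ_z = 3P/(2πz²) · [1 + (r/z)²]^(−5/2)
r/z = 2.3/5.4 = 0.42593; [1+(r/z)²]^(−5/2) = 0.65917.
Δσ_z = 3×882/(2π×5.4²) × 0.65917 = 14.442 × 0.65917 = 9.52 kPa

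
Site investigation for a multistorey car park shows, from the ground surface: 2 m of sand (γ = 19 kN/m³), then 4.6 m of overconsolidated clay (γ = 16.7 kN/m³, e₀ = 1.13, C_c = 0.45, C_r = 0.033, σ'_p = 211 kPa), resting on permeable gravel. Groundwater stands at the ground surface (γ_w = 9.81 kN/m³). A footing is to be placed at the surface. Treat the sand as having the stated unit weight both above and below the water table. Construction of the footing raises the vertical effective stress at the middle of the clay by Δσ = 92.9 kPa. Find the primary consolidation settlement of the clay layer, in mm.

S_c ≈ 40.6 mm

Mid-depth of clay below the ground surface: z = 2 + 4.6/2 = 4.3 m.
Total vertical stress at mid-clay: σ_v = 19×2 + 16.7×2.3 = 76.41 kPa.
Pore pressure: u = 9.81×(4.3 − 0) = 42.183 kPa.
Initial effective stress: σ'_0 = σ_v − u = 76.41 − 42.183 = 34.227 kPa.
Final effective stress: σ'_f = 34.227 + 92.9 = 127.13 kPa.
σ'_f = 127.13 ≤ σ'_p = 211 kPa, so the clay remains overconsolidated and only the recompression index applies:
S_c = C_r·H/(1+e₀)·log₁₀(σ'_f/σ'_0) = 0.033×4.6/2.13×log₁₀(127.13/34.227)
    = 0.071267 × 0.56988 = 0.04061 m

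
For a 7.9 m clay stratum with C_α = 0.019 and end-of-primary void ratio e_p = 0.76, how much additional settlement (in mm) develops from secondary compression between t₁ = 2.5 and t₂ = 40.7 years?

S_s ≈ 103 mm

Secondary compression: S_s = C_α·H/(1+e_p)·log₁₀(t₂/t₁)
S_s = 0.019×7.9/(1+0.76)×log₁₀(40.7/2.5)
    = 0.08528 × 1.212 = 0.1033 m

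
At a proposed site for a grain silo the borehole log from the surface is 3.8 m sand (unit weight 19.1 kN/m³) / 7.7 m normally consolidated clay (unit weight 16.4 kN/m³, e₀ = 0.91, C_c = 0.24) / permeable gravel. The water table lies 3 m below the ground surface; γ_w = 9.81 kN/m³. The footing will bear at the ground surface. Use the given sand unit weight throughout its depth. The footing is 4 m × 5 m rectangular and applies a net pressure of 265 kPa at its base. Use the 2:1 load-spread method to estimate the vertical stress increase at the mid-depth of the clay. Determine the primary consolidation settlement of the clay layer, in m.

S_c ≈ 0.141 m

Mid-depth of clay below the ground surface: z = 3.8 + 7.7/2 = 7.65 m.
Total vertical stress at mid-clay: σ_v = 19.1×3.8 + 16.4×3.85 = 135.72 kPa.
Pore pressure: u = 9.81×(7.65 − 3) = 45.617 kPa.
Initial effective stress: σ'_0 = σ_v − u = 135.72 − 45.617 = 90.103 kPa.
Stress increase at mid-clay by the 2:1 spreading method:
Δσ = qBL/((B+z)(L+z)) = 265×4×5/((4+7.65)(5+7.65)) = 35.963 kPa
Final effective stress: σ'_f = σ'_0 + Δσ = 90.103 + 35.963 = 126.07 kPa.
Normally consolidated clay, so the full stress increment lies on the virgin compression line:
S_c = C_c·H/(1+e₀)·log₁₀(σ'_f/σ'_0) = 0.24×7.7/(1+0.91)×log₁₀(126.07/90.103)
    = 0.96754 × 0.14587 = 0.1411 m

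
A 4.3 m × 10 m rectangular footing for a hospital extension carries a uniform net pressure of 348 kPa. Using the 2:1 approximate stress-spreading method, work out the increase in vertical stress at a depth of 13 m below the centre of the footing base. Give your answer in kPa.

Δσ_z ≈ 37.6 kPa

By the 2:1 method the load spreads at 1 horizontal : 2 vertical, so at depth z the loaded area has grown by z in each plan dimension:
Δσ = qBL/((B+z)(L+z)) = 348×4.3×10/((4.3+13)(10+13)) = 37.607 kPa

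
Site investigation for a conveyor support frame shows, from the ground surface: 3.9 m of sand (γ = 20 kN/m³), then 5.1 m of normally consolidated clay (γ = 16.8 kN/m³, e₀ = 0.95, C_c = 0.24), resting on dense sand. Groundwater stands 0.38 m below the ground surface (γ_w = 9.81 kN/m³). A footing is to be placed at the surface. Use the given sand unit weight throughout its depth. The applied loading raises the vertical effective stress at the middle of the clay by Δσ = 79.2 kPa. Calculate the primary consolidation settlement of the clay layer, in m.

Mid-depth of clay below the ground surface: z = 3.9 + 5.1/2 = 6.45 m.
Total vertical stress at mid-clay: σ_v = 20×3.9 + 16.8×2.55 = 120.84 kPa.
Pore pressure: u = 9.81×(6.45 − 0.38) = 59.547 kPa.
Initial effective stress: σ'_0 = σ_v − u = 120.84 − 59.547 = 61.293 kPa.
Final effective stress: σ'_f = σ'_0 + Δσ = 61.293 + 79.2 = 140.49 kPa.
Normally consolidated clay, so the full stress increment lies on the virgin compression line:
S_c = C_c·H/(1+e₀)·log₁₀(σ'_f/σ'_0) = 0.24×5.1/(1+0.95)×log₁₀(140.49/61.293)
    = 0.62769 × 0.36023 = 0.2261 m

S_c ≈ 0.226 m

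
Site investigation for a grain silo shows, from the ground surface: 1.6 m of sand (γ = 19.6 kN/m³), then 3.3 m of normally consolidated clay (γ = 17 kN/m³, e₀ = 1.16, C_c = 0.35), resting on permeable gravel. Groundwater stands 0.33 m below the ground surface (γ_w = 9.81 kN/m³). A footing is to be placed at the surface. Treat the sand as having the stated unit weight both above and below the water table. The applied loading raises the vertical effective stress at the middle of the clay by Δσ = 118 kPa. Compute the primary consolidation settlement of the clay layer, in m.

Mid-depth of clay below the ground surface: z = 1.6 + 3.3/2 = 3.25 m.
Total vertical stress at mid-clay: σ_v = 19.6×1.6 + 17×1.65 = 59.41 kPa.
Pore pressure: u = 9.81×(3.25 − 0.33) = 28.645 kPa.
Initial effective stress: σ'_0 = σ_v − u = 59.41 − 28.645 = 30.765 kPa.
Final effective stress: σ'_f = σ'_0 + Δσ = 30.765 + 118 = 148.76 kPa.
Normally consolidated clay, so the full stress increment lies on the virgin compression line:
S_c = C_c·H/(1+e₀)·log₁₀(σ'_f/σ'_0) = 0.35×3.3/(1+1.16)×log₁₀(148.76/30.765)
    = 0.53472 × 0.68443 = 0.366 m

S_c ≈ 0.366 m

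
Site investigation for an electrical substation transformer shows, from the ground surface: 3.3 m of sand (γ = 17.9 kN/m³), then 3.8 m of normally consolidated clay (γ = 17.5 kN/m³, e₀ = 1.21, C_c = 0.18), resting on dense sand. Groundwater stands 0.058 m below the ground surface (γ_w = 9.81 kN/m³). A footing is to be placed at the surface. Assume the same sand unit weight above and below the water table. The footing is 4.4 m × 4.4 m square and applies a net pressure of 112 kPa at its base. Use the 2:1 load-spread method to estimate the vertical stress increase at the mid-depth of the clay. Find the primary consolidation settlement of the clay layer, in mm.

S_c ≈ 59.9 mm

Mid-depth of clay below the ground surface: z = 3.3 + 3.8/2 = 5.2 m.
Total vertical stress at mid-clay: σ_v = 17.9×3.3 + 17.5×1.9 = 92.32 kPa.
Pore pressure: u = 9.81×(5.2 − 0.058) = 50.443 kPa.
Initial effective stress: σ'_0 = σ_v − u = 92.32 − 50.443 = 41.877 kPa.
Stress increase at mid-clay by the 2:1 spreading method:
Δσ = qBL/((B+z)(L+z)) = 112×4.4×4.4/((4.4+5.2)(4.4+5.2)) = 23.528 kPa
Final effective stress: σ'_f = σ'_0 + Δσ = 41.877 + 23.528 = 65.405 kPa.
Normally consolidated clay, so the full stress increment lies on the virgin compression line:
S_c = C_c·H/(1+e₀)·log₁₀(σ'_f/σ'_0) = 0.18×3.8/(1+1.21)×log₁₀(65.405/41.877)
    = 0.3095 × 0.19364 = 0.05993 m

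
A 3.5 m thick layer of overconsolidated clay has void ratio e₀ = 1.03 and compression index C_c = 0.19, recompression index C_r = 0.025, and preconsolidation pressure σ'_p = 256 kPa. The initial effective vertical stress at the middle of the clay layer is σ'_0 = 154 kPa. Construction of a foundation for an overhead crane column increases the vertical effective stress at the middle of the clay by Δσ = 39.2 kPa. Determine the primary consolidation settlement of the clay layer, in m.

S_c ≈ 0.00424 m

Final effective stress: σ'_f = 154 + 39.2 = 193.2 kPa.
σ'_f = 193.2 ≤ σ'_p = 256 kPa, so the clay remains overconsolidated and only the recompression index applies:
S_c = C_r·H/(1+e₀)·log₁₀(σ'_f/σ'_0) = 0.025×3.5/2.03×log₁₀(193.2/154)
    = 0.043103 × 0.098486 = 0.004245 m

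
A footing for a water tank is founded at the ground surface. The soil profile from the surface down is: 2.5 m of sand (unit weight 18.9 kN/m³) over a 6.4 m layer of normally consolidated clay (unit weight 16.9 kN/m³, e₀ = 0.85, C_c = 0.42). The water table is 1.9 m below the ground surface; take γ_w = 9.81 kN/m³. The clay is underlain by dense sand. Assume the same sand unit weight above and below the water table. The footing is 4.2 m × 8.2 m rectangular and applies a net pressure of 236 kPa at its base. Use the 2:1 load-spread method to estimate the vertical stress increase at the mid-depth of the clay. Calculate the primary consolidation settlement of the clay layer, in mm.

S_c ≈ 412 mm

Mid-depth of clay below the ground surface: z = 2.5 + 6.4/2 = 5.7 m.
Total vertical stress at mid-clay: σ_v = 18.9×2.5 + 16.9×3.2 = 101.33 kPa.
Pore pressure: u = 9.81×(5.7 − 1.9) = 37.278 kPa.
Initial effective stress: σ'_0 = σ_v − u = 101.33 − 37.278 = 64.052 kPa.
Stress increase at mid-clay by the 2:1 spreading method:
Δσ = qBL/((B+z)(L+z)) = 236×4.2×8.2/((4.2+5.7)(8.2+5.7)) = 59.064 kPa
Final effective stress: σ'_f = σ'_0 + Δσ = 64.052 + 59.064 = 123.12 kPa.
Normally consolidated clay, so the full stress increment lies on the virgin compression line:
S_c = C_c·H/(1+e₀)·log₁₀(σ'_f/σ'_0) = 0.42×6.4/(1+0.85)×log₁₀(123.12/64.052)
    = 1.453 × 0.2838 = 0.4124 m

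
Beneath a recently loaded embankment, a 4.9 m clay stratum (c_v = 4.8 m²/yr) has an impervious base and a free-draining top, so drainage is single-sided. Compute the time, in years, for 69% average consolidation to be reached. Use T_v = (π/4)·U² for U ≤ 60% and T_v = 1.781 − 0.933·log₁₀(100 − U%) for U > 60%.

t ≈ 1.95 years

Drainage path length: H_d = H = 4.9 m (single drainage).
U > 60%: T_v = 1.781 − 0.933·log₁₀(100 − 69) = 0.38956.
t = T_v·H_d²/c_v = 0.38956×4.9²/4.8 = 1.949 years.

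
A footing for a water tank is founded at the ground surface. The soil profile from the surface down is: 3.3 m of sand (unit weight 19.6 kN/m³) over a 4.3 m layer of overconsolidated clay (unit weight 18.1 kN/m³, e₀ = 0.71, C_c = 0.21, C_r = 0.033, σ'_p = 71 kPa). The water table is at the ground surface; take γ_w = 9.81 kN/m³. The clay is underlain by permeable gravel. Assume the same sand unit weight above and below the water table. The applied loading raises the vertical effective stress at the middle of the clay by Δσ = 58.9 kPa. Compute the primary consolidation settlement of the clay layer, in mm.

S_c ≈ 111 mm

Mid-depth of clay below the ground surface: z = 3.3 + 4.3/2 = 5.45 m.
Total vertical stress at mid-clay: σ_v = 19.6×3.3 + 18.1×2.15 = 103.59 kPa.
Pore pressure: u = 9.81×(5.45 − 0) = 53.465 kPa.
Initial effective stress: σ'_0 = σ_v − u = 103.59 − 53.465 = 50.125 kPa.
Final effective stress: σ'_f = 50.125 + 58.9 = 109.03 kPa.
σ'_f = 109.03 > σ'_p = 71 kPa, so the stress path crosses the preconsolidation pressure — recompression up to σ'_p, then virgin compression beyond:
S_c = H/(1+e₀)·[C_r·log₁₀(σ'_p/σ'_0) + C_c·log₁₀(σ'_f/σ'_p)]
    = 4.3/1.71 × [0.033×log₁₀(71/50.125) + 0.21×log₁₀(109.03/71)]
    = 2.5146 × [0.0049897 + 0.03912] = 0.1109 m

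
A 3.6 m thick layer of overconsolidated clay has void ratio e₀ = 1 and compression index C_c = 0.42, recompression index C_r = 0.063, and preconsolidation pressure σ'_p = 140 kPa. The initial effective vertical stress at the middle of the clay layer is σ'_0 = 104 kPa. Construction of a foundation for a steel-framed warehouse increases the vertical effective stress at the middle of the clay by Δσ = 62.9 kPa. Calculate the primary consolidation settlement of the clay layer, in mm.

S_c ≈ 72.3 mm

Final effective stress: σ'_f = 104 + 62.9 = 166.9 kPa.
σ'_f = 166.9 > σ'_p = 140 kPa, so the stress path crosses the preconsolidation pressure — recompression up to σ'_p, then virgin compression beyond:
S_c = H/(1+e₀)·[C_r·log₁₀(σ'_p/σ'_0) + C_c·log₁₀(σ'_f/σ'_p)]
    = 3.6/2 × [0.063×log₁₀(140/104) + 0.42×log₁₀(166.9/140)]
    = 1.8 × [0.008133 + 0.032058] = 0.07234 m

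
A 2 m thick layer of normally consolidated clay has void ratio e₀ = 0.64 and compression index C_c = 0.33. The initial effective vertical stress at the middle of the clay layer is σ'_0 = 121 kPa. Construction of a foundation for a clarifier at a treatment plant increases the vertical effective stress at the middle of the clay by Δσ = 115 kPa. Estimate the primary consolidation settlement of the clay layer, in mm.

S_c ≈ 117 mm

Final effective stress: σ'_f = σ'_0 + Δσ = 121 + 115 = 236 kPa.
Normally consolidated clay, so the full stress increment lies on the virgin compression line:
S_c = C_c·H/(1+e₀)·log₁₀(σ'_f/σ'_0) = 0.33×2/(1+0.64)×log₁₀(236/121)
    = 0.40244 × 0.29013 = 0.1168 m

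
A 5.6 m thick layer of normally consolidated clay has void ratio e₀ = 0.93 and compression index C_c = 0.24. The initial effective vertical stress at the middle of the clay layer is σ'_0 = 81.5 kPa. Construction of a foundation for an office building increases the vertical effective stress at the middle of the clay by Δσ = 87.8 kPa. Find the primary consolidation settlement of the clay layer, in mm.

S_c ≈ 221 mm

Final effective stress: σ'_f = σ'_0 + Δσ = 81.5 + 87.8 = 169.3 kPa.
Normally consolidated clay, so the full stress increment lies on the virgin compression line:
S_c = C_c·H/(1+e₀)·log₁₀(σ'_f/σ'_0) = 0.24×5.6/(1+0.93)×log₁₀(169.3/81.5)
    = 0.69637 × 0.3175 = 0.2211 m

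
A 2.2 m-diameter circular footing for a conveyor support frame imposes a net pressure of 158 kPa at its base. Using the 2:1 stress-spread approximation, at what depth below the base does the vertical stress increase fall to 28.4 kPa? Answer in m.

2:1 spreading — at depth z the loaded area has grown by z in each plan dimension:
qD²/(D+z)² = Δσ_z ⇒ z = D(√(q/Δσ_z) − 1) = 2.2×(√(158/28.4) − 1) = 2.989 m

z ≈ 2.99 m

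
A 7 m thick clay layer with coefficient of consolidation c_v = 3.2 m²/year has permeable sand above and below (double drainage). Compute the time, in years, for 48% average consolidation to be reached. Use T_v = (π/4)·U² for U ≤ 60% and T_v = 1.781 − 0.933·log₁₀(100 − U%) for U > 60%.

Drainage path length: H_d = H/2 = 3.5 m (double drainage).
U ≤ 60%: T_v = (π/4)·U² = (π/4)×0.48² = 0.18096.
t = T_v·H_d²/c_v = 0.18096×3.5²/3.2 = 0.6927 years.

t ≈ 0.693 years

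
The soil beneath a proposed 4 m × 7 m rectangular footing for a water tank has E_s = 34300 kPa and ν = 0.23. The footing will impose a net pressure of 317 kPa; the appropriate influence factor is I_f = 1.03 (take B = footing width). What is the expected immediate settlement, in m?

Immediate (elastic) settlement: S_e = q·B·(1−ν²)/E_s · I_f.
S_e = 317 × 4 × (1 − 0.23²) / 34300 × 1.03
    = 317 × 4 × 0.9471 / 34300 × 1.03
    = 0.03606 m

S_e ≈ 0.0361 m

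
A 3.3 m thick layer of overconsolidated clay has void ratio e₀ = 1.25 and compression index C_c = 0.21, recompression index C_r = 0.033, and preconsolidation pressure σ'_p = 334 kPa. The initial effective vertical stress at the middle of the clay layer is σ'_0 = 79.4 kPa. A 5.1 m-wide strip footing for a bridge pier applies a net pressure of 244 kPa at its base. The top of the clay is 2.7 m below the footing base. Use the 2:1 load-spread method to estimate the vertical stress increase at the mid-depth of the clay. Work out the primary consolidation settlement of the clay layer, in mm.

S_c ≈ 20.6 mm

Mid-depth of clay below the footing base: z = 2.7 + 3.3/2 = 4.35 m.
Stress increase at mid-clay by the 2:1 spreading method:
Δσ = qB/(B+z) = 244×5.1/(5.1+4.35) = 131.68 kPa
Final effective stress: σ'_f = 79.4 + 131.68 = 211.08 kPa.
σ'_f = 211.08 ≤ σ'_p = 334 kPa, so the clay remains overconsolidated and only the recompression index applies:
S_c = C_r·H/(1+e₀)·log₁₀(σ'_f/σ'_0) = 0.033×3.3/2.25×log₁₀(211.08/79.4)
    = 0.048401 × 0.42463 = 0.02055 m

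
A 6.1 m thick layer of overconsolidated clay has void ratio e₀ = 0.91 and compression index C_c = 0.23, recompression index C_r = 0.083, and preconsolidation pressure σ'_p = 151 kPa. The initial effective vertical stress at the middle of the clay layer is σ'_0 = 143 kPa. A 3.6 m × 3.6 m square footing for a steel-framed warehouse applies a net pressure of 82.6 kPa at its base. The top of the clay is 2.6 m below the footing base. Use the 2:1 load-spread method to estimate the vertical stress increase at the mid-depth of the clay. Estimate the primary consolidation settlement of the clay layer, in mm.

S_c ≈ 15.7 mm

Mid-depth of clay below the footing base: z = 2.6 + 6.1/2 = 5.65 m.
Stress increase at mid-clay by the 2:1 spreading method:
Δσ = qBL/((B+z)(L+z)) = 82.6×3.6×3.6/((3.6+5.65)(3.6+5.65)) = 12.511 kPa
Final effective stress: σ'_f = 143 + 12.511 = 155.51 kPa.
σ'_f = 155.51 > σ'_p = 151 kPa, so the stress path crosses the preconsolidation pressure — recompression up to σ'_p, then virgin compression beyond:
S_c = H/(1+e₀)·[C_r·log₁₀(σ'_p/σ'_0) + C_c·log₁₀(σ'_f/σ'_p)]
    = 6.1/1.91 × [0.083×log₁₀(151/143) + 0.23×log₁₀(155.51/151)]
    = 3.1937 × [0.0019622 + 0.0029397] = 0.01566 m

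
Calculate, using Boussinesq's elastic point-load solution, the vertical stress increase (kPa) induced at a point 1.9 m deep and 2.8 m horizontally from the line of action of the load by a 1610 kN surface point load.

Boussinesq vertical stress below a point load on an elastic half-space:
Δσ_z = 3P/(2πz²) · [1 + (r/z)²]^(−5/2)
r/z = 2.8/1.9 = 1.4737; [1+(r/z)²]^(−5/2) = 0.055815.
Δσ_z = 3×1610/(2π×1.9²) × 0.055815 = 212.94 × 0.055815 = 11.89 kPa

Δσ_z ≈ 11.9 kPa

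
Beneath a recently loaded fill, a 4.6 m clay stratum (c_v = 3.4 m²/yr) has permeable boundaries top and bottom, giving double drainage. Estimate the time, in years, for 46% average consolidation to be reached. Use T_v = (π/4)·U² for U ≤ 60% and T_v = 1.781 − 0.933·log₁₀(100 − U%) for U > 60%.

t ≈ 0.259 years

Drainage path length: H_d = H/2 = 2.3 m (double drainage).
U ≤ 60%: T_v = (π/4)·U² = (π/4)×0.46² = 0.16619.
t = T_v·H_d²/c_v = 0.16619×2.3²/3.4 = 0.2586 years.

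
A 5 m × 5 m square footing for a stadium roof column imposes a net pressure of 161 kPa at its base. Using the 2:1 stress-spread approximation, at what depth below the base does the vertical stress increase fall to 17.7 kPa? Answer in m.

z ≈ 10.1 m

2:1 spreading — at depth z the loaded area has grown by z in each plan dimension:
qB²/(B+z)² = Δσ_z ⇒ z = B(√(q/Δσ_z) − 1) = 5×(√(161/17.7) − 1) = 10.08 m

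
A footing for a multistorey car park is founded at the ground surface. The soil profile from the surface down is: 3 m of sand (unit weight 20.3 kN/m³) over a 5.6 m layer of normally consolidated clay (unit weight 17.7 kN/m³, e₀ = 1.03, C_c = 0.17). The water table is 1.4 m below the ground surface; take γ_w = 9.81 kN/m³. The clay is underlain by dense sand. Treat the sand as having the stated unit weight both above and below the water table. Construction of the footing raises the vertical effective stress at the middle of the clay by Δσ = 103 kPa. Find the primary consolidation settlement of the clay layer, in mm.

S_c ≈ 189 mm

Mid-depth of clay below the ground surface: z = 3 + 5.6/2 = 5.8 m.
Total vertical stress at mid-clay: σ_v = 20.3×3 + 17.7×2.8 = 110.46 kPa.
Pore pressure: u = 9.81×(5.8 − 1.4) = 43.164 kPa.
Initial effective stress: σ'_0 = σ_v − u = 110.46 − 43.164 = 67.296 kPa.
Final effective stress: σ'_f = σ'_0 + Δσ = 67.296 + 103 = 170.3 kPa.
Normally consolidated clay, so the full stress increment lies on the virgin compression line:
S_c = C_c·H/(1+e₀)·log₁₀(σ'_f/σ'_0) = 0.17×5.6/(1+1.03)×log₁₀(170.3/67.296)
    = 0.46897 × 0.40323 = 0.1891 m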